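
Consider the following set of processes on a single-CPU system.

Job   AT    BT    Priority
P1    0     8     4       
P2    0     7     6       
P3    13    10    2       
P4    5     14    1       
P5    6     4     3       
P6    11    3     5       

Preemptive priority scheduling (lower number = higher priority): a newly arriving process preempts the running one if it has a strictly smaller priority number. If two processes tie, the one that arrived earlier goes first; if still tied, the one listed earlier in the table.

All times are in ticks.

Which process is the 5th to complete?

P6

Timeline: | P1 0-5 | P4 5-19 | P3 19-29 | P5 29-33 | P1 33-36 | P6 36-39 | P2 39-46 |
Completion: P1=36  P2=46  P3=29  P4=19  P5=33  P6=39
Turnaround (C−A): P1=36  P2=46  P3=16  P4=14  P5=27  P6=28
Finish order: P4 → P3 → P5 → P1 → P6 → P2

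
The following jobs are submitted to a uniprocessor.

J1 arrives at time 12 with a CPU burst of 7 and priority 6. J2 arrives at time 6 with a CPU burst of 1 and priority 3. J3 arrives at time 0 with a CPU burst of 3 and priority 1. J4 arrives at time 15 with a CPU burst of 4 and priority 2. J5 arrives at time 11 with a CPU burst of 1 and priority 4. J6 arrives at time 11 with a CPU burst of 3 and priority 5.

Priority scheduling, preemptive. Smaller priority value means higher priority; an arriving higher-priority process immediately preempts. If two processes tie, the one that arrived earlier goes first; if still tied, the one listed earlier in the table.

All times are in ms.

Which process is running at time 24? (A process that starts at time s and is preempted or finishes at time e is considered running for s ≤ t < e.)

J1

Schedule: | J3 0-3 | idle 3-6 | J2 6-7 | idle 7-11 | J5 11-12 | J6 12-15 | J4 15-19 | J1 19-26 |
Completion: J1=26  J2=7  J3=3  J4=19  J5=12  J6=15
Turnaround (C−A): J1=14  J2=1  J3=3  J4=4  J5=1  J6=4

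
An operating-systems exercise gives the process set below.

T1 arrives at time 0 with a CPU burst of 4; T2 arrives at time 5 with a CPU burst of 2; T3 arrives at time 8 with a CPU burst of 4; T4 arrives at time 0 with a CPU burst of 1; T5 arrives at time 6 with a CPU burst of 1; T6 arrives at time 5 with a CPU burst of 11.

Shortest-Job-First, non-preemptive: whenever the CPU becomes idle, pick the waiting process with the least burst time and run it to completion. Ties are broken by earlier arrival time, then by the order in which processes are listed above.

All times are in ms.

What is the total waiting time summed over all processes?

Timeline: | T4 0-1 | T1 1-5 | T2 5-7 | T5 7-8 | T3 8-12 | T6 12-23 |
Completion: T1=5  T2=7  T3=12  T4=1  T5=8  T6=23
Waiting = turnaround − burst: T1=1, T2=0, T3=0, T4=0, T5=1, T6=7
Total waiting = 1 + 0 + 0 + 0 + 1 + 7 = 9

9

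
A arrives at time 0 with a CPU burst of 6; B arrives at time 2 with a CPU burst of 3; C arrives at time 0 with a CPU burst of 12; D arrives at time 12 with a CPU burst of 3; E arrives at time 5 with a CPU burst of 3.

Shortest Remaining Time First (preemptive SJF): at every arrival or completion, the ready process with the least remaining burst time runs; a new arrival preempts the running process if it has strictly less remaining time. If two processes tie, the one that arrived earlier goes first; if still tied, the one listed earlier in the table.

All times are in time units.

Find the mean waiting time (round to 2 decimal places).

4.20

Timeline: | A 0-2 | B 2-5 | E 5-8 | A 8-12 | D 12-15 | C 15-27 |
Completion: A=12  B=5  C=27  D=15  E=8
Turnaround (C−A): A=12  B=3  C=27  D=3  E=3
Waiting times: A=6, B=0, C=15, D=0, E=0
Average waiting = (6+0+15+0+0) / 5 = 21/5 = 4.20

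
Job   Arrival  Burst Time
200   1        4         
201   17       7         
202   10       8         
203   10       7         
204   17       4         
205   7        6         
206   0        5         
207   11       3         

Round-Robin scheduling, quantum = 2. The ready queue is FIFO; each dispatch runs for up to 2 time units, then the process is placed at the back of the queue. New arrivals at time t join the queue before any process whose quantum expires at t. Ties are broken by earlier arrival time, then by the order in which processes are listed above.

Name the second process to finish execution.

206

Timeline: | 206 0-2 | 200 2-4 | 206 4-6 | 200 6-8 | 206 8-9 | 205 9-11 | 202 11-13 | 203 13-15 | 207 15-17 | 205 17-19 | 202 19-21 | 203 21-23 | 201 23-25 | 204 25-27 | 207 27-28 | 205 28-30 | 202 30-32 | 203 32-34 | 201 34-36 | 204 36-38 | 202 38-40 | 203 40-41 | 201 41-44 |
Completion: 200=8  201=44  202=40  203=41  204=38  205=30  206=9  207=28
Finish order: 200 → 206 → 207 → 205 → 204 → 202 → 203 → 201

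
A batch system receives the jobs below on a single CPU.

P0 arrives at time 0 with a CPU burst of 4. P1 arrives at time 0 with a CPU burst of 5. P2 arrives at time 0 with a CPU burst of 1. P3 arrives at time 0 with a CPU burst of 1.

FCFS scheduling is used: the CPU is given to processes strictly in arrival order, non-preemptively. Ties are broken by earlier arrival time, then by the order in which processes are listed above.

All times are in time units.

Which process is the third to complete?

Gantt: | P0 0-4 | P1 4-9 | P2 9-10 | P3 10-11 |
Completion: P0=4  P1=9  P2=10  P3=11
Finish order: P0 → P1 → P2 → P3

P2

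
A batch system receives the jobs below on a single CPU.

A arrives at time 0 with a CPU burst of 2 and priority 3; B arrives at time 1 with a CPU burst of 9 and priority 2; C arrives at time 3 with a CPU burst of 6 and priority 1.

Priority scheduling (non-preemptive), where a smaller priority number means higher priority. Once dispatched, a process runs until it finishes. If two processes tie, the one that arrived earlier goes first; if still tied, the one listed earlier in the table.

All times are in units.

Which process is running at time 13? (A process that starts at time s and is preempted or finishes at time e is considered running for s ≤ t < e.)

Timeline: | A 0-2 | B 2-11 | C 11-17 |
Completion: A=2  B=11  C=17

C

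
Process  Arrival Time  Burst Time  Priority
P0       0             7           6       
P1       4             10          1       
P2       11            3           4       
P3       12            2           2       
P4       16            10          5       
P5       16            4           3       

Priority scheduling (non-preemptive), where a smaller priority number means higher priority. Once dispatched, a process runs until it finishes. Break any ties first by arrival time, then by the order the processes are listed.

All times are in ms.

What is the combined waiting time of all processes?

Timeline: | P0 0-7 | P1 7-17 | P3 17-19 | P5 19-23 | P2 23-26 | P4 26-36 |
Completion: P0=7  P1=17  P2=26  P3=19  P4=36  P5=23
Waiting = turnaround − burst: P0=0, P1=3, P2=12, P3=5, P4=10, P5=3
Total waiting = 0 + 3 + 12 + 5 + 10 + 3 = 33

33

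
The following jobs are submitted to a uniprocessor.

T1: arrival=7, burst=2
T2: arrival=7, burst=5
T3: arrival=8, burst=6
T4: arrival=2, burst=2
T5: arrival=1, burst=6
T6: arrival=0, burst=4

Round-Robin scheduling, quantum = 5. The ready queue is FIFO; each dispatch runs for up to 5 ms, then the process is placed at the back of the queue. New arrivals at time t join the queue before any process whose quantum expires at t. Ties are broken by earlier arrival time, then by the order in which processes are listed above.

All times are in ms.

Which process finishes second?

Schedule: | T6 0-4 | T5 4-9 | T4 9-11 | T1 11-13 | T2 13-18 | T3 18-23 | T5 23-24 | T3 24-25 |
Completion: T1=13  T2=18  T3=25  T4=11  T5=24  T6=4
Turnaround (C−A): T1=6  T2=11  T3=17  T4=9  T5=23  T6=4
Finish order: T6 → T4 → T1 → T2 → T5 → T3

T4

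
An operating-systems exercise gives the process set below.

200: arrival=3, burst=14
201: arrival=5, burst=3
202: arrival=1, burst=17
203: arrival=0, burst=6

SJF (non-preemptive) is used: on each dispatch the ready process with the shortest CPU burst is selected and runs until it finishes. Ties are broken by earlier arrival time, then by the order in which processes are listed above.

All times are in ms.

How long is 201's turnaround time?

4

Schedule: | 203 0-6 | 201 6-9 | 200 9-23 | 202 23-40 |
Completion: 200=23  201=9  202=40  203=6
Turnaround (C−A): 200=20  201=4  202=39  203=6
Turnaround(201) = completion − arrival = 9 − 5 = 4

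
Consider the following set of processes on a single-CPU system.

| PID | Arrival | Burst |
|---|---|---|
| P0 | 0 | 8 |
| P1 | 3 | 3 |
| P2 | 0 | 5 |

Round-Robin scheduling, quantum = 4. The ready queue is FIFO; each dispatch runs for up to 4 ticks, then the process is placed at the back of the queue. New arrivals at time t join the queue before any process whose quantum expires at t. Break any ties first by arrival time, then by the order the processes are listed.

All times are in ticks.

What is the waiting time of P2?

Timeline: | P0 0-4 | P2 4-8 | P1 8-11 | P0 11-15 | P2 15-16 |
Completion: P0=15  P1=11  P2=16
Waiting(P2) = turnaround − burst = 16 − 5 = 11

11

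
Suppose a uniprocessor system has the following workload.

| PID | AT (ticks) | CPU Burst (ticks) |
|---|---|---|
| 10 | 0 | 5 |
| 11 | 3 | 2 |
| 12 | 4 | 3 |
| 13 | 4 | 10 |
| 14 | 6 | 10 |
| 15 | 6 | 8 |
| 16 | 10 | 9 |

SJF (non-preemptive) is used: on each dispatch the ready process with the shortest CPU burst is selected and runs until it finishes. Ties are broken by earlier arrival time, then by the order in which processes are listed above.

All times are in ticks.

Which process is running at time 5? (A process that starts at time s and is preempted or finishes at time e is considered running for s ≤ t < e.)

Timeline: | 10 0-5 | 11 5-7 | 12 7-10 | 15 10-18 | 16 18-27 | 13 27-37 | 14 37-47 |
Completion: 10=5  11=7  12=10  13=37  14=47  15=18  16=27

11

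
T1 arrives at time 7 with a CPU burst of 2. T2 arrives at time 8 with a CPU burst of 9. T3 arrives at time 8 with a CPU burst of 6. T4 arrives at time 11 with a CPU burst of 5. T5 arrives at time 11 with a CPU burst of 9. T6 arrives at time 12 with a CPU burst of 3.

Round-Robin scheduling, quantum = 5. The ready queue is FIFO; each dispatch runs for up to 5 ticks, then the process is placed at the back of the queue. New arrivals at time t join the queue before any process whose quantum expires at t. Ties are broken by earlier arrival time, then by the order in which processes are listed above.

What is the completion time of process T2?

36

Gantt: | idle 0-7 | T1 7-9 | T2 9-14 | T3 14-19 | T4 19-24 | T5 24-29 | T6 29-32 | T2 32-36 | T3 36-37 | T5 37-41 |
Completion: T1=9  T2=36  T3=37  T4=24  T5=41  T6=32
Turnaround (C−A): T1=2  T2=28  T3=29  T4=13  T5=30  T6=20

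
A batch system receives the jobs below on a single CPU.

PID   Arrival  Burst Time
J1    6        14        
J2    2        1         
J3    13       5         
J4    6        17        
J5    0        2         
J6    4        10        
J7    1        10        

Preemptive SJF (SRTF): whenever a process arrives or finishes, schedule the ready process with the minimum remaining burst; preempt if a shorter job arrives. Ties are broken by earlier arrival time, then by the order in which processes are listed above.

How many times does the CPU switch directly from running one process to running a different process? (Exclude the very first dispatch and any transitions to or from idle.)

Gantt: | J5 0-2 | J2 2-3 | J7 3-13 | J3 13-18 | J6 18-28 | J1 28-42 | J4 42-59 |
Completion: J1=42  J2=3  J3=18  J4=59  J5=2  J6=28  J7=13

6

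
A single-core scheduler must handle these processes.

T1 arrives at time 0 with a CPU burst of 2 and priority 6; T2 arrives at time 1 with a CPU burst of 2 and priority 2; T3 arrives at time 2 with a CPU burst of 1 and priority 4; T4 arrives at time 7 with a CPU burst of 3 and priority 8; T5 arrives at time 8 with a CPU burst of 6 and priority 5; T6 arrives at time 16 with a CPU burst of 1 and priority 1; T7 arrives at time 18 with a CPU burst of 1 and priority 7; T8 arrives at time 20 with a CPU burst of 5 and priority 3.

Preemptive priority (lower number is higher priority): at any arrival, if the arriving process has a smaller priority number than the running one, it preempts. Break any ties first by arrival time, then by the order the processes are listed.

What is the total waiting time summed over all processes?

Timeline: | T1 0-1 | T2 1-3 | T3 3-4 | T1 4-5 | idle 5-7 | T4 7-8 | T5 8-14 | T4 14-16 | T6 16-17 | idle 17-18 | T7 18-19 | idle 19-20 | T8 20-25 |
Completion: T1=5  T2=3  T3=4  T4=16  T5=14  T6=17  T7=19  T8=25
Waiting = turnaround − burst: T1=3, T2=0, T3=1, T4=6, T5=0, T6=0, T7=0, T8=0
Total waiting = 3 + 0 + 1 + 6 + 0 + 0 + 0 + 0 = 10

10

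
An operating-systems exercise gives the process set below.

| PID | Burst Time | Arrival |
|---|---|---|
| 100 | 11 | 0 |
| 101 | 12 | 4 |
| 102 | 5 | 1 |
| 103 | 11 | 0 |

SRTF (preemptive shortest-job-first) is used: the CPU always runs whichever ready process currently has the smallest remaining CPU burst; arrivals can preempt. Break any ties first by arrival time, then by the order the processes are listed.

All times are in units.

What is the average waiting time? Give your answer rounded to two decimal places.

11.00

Gantt: | 100 0-1 | 102 1-6 | 100 6-16 | 103 16-27 | 101 27-39 |
Completion: 100=16  101=39  102=6  103=27
Waiting times: 100=5, 101=23, 102=0, 103=16
Average waiting = (5+23+0+16) / 4 = 44/4 = 11.00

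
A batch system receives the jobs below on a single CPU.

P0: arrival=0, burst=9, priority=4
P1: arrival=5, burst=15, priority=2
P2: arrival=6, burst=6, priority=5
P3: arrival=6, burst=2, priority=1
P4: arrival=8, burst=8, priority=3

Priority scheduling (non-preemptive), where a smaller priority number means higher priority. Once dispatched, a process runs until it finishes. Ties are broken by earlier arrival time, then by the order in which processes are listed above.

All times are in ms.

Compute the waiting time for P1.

Gantt: | P0 0-9 | P3 9-11 | P1 11-26 | P4 26-34 | P2 34-40 |
Completion: P0=9  P1=26  P2=40  P3=11  P4=34
Waiting(P1) = turnaround − burst = 21 − 15 = 6

6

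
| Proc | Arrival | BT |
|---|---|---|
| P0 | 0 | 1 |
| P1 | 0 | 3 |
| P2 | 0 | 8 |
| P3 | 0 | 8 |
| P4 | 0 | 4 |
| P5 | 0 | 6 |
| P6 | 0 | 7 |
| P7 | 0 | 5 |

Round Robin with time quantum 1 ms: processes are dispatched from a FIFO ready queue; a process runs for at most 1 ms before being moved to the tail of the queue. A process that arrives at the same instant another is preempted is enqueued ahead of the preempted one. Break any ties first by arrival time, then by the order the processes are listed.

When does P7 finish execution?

33

Schedule: | P0 0-1 | P1 1-2 | P2 2-3 | P3 3-4 | P4 4-5 | P5 5-6 | P6 6-7 | P7 7-8 | P1 8-9 | P2 9-10 | P3 10-11 | P4 11-12 | P5 12-13 | P6 13-14 | P7 14-15 | P1 15-16 | P2 16-17 | P3 17-18 | P4 18-19 | P5 19-20 | P6 20-21 | P7 21-22 | P2 22-23 | P3 23-24 | P4 24-25 | P5 25-26 | P6 26-27 | P7 27-28 | P2 28-29 | P3 29-30 | P5 30-31 | P6 31-32 | P7 32-33 | P2 33-34 | P3 34-35 | P5 35-36 | P6 36-37 | P2 37-38 | P3 38-39 | P6 39-40 | P2 40-41 | P3 41-42 |
Completion: P0=1  P1=16  P2=41  P3=42  P4=25  P5=36  P6=40  P7=33
Turnaround (C−A): P0=1  P1=16  P2=41  P3=42  P4=25  P5=36  P6=40  P7=33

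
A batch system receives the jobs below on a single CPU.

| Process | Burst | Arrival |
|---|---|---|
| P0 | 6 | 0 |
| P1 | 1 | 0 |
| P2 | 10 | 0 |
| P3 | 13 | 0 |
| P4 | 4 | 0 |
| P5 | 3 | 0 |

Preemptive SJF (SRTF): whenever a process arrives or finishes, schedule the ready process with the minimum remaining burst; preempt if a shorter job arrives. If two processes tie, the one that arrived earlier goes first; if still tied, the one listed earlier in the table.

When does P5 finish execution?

4

Timeline: | P1 0-1 | P5 1-4 | P4 4-8 | P0 8-14 | P2 14-24 | P3 24-37 |
Completion: P0=14  P1=1  P2=24  P3=37  P4=8  P5=4
Turnaround (C−A): P0=14  P1=1  P2=24  P3=37  P4=8  P5=4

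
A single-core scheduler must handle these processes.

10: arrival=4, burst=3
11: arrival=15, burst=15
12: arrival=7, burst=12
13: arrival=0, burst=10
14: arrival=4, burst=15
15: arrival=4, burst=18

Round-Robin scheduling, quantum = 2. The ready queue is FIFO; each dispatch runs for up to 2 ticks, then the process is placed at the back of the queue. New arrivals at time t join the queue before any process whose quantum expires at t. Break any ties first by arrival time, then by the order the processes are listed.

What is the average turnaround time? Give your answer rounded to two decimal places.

Gantt: | 13 0-4 | 10 4-6 | 14 6-8 | 15 8-10 | 13 10-12 | 10 12-13 | 12 13-15 | 14 15-17 | 15 17-19 | 13 19-21 | 11 21-23 | 12 23-25 | 14 25-27 | 15 27-29 | 13 29-31 | 11 31-33 | 12 33-35 | 14 35-37 | 15 37-39 | 11 39-41 | 12 41-43 | 14 43-45 | 15 45-47 | 11 47-49 | 12 49-51 | 14 51-53 | 15 53-55 | 11 55-57 | 12 57-59 | 14 59-61 | 15 61-63 | 11 63-65 | 14 65-66 | 15 66-68 | 11 68-70 | 15 70-72 | 11 72-73 |
Completion: 10=13  11=73  12=59  13=31  14=66  15=72
Turnaround (C−A): 10=9  11=58  12=52  13=31  14=62  15=68
Turnaround times: 10=9, 11=58, 12=52, 13=31, 14=62, 15=68
Average turnaround = (9+58+52+31+62+68) / 6 = 280/6 = 46.67

46.67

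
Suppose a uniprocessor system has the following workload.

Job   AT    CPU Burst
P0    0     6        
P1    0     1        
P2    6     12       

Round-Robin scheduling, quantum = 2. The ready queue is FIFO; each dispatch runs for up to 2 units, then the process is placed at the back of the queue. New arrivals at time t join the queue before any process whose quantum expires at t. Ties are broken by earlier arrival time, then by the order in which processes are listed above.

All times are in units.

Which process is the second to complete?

P0

Schedule: | P0 0-2 | P1 2-3 | P0 3-7 | P2 7-19 |
Completion: P0=7  P1=3  P2=19
Finish order: P1 → P0 → P2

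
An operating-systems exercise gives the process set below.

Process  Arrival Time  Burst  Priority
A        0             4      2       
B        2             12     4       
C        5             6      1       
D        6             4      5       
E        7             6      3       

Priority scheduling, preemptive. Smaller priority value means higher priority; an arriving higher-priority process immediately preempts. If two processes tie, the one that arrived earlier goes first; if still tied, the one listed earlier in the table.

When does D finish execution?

Timeline: | A 0-4 | B 4-5 | C 5-11 | E 11-17 | B 17-28 | D 28-32 |
Completion: A=4  B=28  C=11  D=32  E=17
Turnaround (C−A): A=4  B=26  C=6  D=26  E=10

32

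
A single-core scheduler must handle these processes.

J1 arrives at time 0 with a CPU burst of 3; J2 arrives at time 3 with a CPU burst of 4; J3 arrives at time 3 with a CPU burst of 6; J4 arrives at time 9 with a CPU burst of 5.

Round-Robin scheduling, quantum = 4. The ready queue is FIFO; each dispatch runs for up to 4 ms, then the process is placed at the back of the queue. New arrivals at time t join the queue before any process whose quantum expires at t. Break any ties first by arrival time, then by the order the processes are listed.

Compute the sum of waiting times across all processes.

Gantt: | J1 0-3 | J2 3-7 | J3 7-11 | J4 11-15 | J3 15-17 | J4 17-18 |
Completion: J1=3  J2=7  J3=17  J4=18
Turnaround (C−A): J1=3  J2=4  J3=14  J4=9
Waiting = turnaround − burst: J1=0, J2=0, J3=8, J4=4
Total waiting = 0 + 0 + 8 + 4 = 12

12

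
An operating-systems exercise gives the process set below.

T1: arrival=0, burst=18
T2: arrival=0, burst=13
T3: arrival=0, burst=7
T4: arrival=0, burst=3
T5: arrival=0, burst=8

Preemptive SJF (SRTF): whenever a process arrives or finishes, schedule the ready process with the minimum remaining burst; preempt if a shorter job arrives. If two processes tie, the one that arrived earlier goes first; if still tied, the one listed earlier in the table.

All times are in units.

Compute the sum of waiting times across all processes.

Gantt: | T4 0-3 | T3 3-10 | T5 10-18 | T2 18-31 | T1 31-49 |
Completion: T1=49  T2=31  T3=10  T4=3  T5=18
Turnaround (C−A): T1=49  T2=31  T3=10  T4=3  T5=18
Waiting = turnaround − burst: T1=31, T2=18, T3=3, T4=0, T5=10
Total waiting = 31 + 18 + 3 + 0 + 10 = 62

62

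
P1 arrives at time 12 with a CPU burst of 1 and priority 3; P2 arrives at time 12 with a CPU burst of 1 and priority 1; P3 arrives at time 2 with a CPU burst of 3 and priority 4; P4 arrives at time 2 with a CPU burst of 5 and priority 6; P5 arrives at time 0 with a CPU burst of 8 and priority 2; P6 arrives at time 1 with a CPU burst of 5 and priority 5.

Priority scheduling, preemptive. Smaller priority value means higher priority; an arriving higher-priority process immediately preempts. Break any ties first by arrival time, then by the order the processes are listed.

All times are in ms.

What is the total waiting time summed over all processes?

35

Schedule: | P5 0-8 | P3 8-11 | P6 11-12 | P2 12-13 | P1 13-14 | P6 14-18 | P4 18-23 |
Completion: P1=14  P2=13  P3=11  P4=23  P5=8  P6=18
Waiting = turnaround − burst: P1=1, P2=0, P3=6, P4=16, P5=0, P6=12
Total waiting = 1 + 0 + 6 + 16 + 0 + 12 = 35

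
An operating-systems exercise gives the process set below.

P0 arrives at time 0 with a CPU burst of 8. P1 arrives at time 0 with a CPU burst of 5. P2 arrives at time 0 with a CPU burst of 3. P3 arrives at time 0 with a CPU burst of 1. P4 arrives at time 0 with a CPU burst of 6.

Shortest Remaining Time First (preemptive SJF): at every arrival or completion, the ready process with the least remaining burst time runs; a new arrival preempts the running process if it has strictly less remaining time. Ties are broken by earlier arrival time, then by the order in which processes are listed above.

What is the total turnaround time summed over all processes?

52

Gantt: | P3 0-1 | P2 1-4 | P1 4-9 | P4 9-15 | P0 15-23 |
Completion: P0=23  P1=9  P2=4  P3=1  P4=15
Turnaround = completion − arrival: P0=23, P1=9, P2=4, P3=1, P4=15
Total turnaround = 23 + 9 + 4 + 1 + 15 = 52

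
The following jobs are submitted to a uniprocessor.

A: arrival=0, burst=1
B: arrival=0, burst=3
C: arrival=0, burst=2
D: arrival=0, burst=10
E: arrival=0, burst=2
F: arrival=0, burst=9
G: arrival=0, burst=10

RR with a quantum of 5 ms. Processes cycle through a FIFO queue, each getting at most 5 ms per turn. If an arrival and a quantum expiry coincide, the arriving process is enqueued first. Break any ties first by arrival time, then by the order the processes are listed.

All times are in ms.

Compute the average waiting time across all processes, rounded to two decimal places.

12.00

Timeline: | A 0-1 | B 1-4 | C 4-6 | D 6-11 | E 11-13 | F 13-18 | G 18-23 | D 23-28 | F 28-32 | G 32-37 |
Completion: A=1  B=4  C=6  D=28  E=13  F=32  G=37
Turnaround (C−A): A=1  B=4  C=6  D=28  E=13  F=32  G=37
Waiting times: A=0, B=1, C=4, D=18, E=11, F=23, G=27
Average waiting = (0+1+4+18+11+23+27) / 7 = 84/7 = 12.00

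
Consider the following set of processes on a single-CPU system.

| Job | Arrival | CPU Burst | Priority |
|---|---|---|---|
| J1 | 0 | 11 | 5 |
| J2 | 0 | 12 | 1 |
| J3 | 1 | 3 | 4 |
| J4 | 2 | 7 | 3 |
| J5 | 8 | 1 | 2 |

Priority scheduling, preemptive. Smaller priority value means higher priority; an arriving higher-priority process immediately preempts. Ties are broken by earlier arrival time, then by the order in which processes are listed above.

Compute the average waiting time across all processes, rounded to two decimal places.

Timeline: | J2 0-12 | J5 12-13 | J4 13-20 | J3 20-23 | J1 23-34 |
Completion: J1=34  J2=12  J3=23  J4=20  J5=13
Turnaround (C−A): J1=34  J2=12  J3=22  J4=18  J5=5
Waiting times: J1=23, J2=0, J3=19, J4=11, J5=4
Average waiting = (23+0+19+11+4) / 5 = 57/5 = 11.40

11.40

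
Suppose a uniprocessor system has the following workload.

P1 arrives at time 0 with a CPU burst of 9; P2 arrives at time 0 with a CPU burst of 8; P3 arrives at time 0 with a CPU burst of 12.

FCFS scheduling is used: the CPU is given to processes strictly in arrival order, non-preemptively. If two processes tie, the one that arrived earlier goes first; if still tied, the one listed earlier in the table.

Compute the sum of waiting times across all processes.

26

Timeline: | P1 0-9 | P2 9-17 | P3 17-29 |
Completion: P1=9  P2=17  P3=29
Turnaround (C−A): P1=9  P2=17  P3=29
Waiting = turnaround − burst: P1=0, P2=9, P3=17
Total waiting = 0 + 9 + 17 = 26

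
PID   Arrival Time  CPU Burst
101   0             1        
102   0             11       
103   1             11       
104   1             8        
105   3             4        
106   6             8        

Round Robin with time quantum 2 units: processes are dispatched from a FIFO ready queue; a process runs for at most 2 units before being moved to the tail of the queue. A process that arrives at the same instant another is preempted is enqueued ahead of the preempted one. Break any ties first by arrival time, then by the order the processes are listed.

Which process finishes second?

Gantt: | 101 0-1 | 102 1-3 | 103 3-5 | 104 5-7 | 105 7-9 | 102 9-11 | 103 11-13 | 106 13-15 | 104 15-17 | 105 17-19 | 102 19-21 | 103 21-23 | 106 23-25 | 104 25-27 | 102 27-29 | 103 29-31 | 106 31-33 | 104 33-35 | 102 35-37 | 103 37-39 | 106 39-41 | 102 41-42 | 103 42-43 |
Completion: 101=1  102=42  103=43  104=35  105=19  106=41
Turnaround (C−A): 101=1  102=42  103=42  104=34  105=16  106=35
Finish order: 101 → 105 → 104 → 106 → 102 → 103

105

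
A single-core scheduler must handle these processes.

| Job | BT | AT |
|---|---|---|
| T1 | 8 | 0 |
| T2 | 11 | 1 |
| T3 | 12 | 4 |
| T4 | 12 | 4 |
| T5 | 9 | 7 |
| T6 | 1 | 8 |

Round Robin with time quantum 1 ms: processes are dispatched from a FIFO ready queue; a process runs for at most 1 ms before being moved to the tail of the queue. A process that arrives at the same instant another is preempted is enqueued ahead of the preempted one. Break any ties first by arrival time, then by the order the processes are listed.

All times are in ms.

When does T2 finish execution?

Gantt: | T1 0-1 | T2 1-2 | T1 2-3 | T2 3-4 | T1 4-5 | T3 5-6 | T4 6-7 | T2 7-8 | T1 8-9 | T3 9-10 | T5 10-11 | T4 11-12 | T6 12-13 | T2 13-14 | T1 14-15 | T3 15-16 | T5 16-17 | T4 17-18 | T2 18-19 | T1 19-20 | T3 20-21 | T5 21-22 | T4 22-23 | T2 23-24 | T1 24-25 | T3 25-26 | T5 26-27 | T4 27-28 | T2 28-29 | T1 29-30 | T3 30-31 | T5 31-32 | T4 32-33 | T2 33-34 | T3 34-35 | T5 35-36 | T4 36-37 | T2 37-38 | T3 38-39 | T5 39-40 | T4 40-41 | T2 41-42 | T3 42-43 | T5 43-44 | T4 44-45 | T2 45-46 | T3 46-47 | T5 47-48 | T4 48-49 | T3 49-50 | T4 50-51 | T3 51-52 | T4 52-53 |
Completion: T1=30  T2=46  T3=52  T4=53  T5=48  T6=13

46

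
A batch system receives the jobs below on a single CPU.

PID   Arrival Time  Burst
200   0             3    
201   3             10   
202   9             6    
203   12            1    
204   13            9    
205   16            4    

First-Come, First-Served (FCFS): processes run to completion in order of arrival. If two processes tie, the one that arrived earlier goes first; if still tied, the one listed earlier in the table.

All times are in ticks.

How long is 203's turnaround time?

8

Timeline: | 200 0-3 | 201 3-13 | 202 13-19 | 203 19-20 | 204 20-29 | 205 29-33 |
Completion: 200=3  201=13  202=19  203=20  204=29  205=33
Turnaround (C−A): 200=3  201=10  202=10  203=8  204=16  205=17
Turnaround(203) = completion − arrival = 20 − 12 = 8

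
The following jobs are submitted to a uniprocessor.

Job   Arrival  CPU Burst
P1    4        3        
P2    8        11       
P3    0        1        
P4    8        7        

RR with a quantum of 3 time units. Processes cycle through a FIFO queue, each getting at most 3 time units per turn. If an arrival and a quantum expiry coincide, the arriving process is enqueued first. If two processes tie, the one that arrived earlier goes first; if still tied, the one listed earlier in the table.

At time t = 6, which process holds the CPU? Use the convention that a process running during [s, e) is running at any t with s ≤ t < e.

P1

Schedule: | P3 0-1 | idle 1-4 | P1 4-7 | idle 7-8 | P2 8-11 | P4 11-14 | P2 14-17 | P4 17-20 | P2 20-23 | P4 23-24 | P2 24-26 |
Completion: P1=7  P2=26  P3=1  P4=24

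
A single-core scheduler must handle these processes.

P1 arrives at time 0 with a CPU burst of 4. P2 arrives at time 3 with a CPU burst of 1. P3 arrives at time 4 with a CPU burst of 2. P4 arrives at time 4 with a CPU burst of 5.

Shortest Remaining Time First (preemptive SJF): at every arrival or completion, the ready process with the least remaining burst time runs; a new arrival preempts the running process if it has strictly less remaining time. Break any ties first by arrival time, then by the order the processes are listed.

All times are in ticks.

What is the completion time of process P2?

5

Timeline: | P1 0-4 | P2 4-5 | P3 5-7 | P4 7-12 |
Completion: P1=4  P2=5  P3=7  P4=12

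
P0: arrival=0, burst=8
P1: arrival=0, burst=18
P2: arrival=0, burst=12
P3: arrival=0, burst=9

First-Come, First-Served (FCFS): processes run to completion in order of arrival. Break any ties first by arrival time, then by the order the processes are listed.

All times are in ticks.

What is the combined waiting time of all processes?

Schedule: | P0 0-8 | P1 8-26 | P2 26-38 | P3 38-47 |
Completion: P0=8  P1=26  P2=38  P3=47
Turnaround (C−A): P0=8  P1=26  P2=38  P3=47
Waiting = turnaround − burst: P0=0, P1=8, P2=26, P3=38
Total waiting = 0 + 8 + 26 + 38 = 72

72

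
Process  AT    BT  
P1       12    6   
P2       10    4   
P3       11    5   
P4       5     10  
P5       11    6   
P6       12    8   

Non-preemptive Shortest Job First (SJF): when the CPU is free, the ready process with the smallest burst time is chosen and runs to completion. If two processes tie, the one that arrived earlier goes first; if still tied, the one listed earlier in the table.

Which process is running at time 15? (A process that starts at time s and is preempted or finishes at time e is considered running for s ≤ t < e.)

Schedule: | idle 0-5 | P4 5-15 | P2 15-19 | P3 19-24 | P5 24-30 | P1 30-36 | P6 36-44 |
Completion: P1=36  P2=19  P3=24  P4=15  P5=30  P6=44

P2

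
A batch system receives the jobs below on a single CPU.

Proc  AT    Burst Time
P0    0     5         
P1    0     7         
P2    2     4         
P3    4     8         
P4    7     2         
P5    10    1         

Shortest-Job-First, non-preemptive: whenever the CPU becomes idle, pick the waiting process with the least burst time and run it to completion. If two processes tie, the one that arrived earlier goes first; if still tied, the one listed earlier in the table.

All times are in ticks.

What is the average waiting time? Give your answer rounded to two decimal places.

5.50

Timeline: | P0 0-5 | P2 5-9 | P4 9-11 | P5 11-12 | P1 12-19 | P3 19-27 |
Completion: P0=5  P1=19  P2=9  P3=27  P4=11  P5=12
Waiting times: P0=0, P1=12, P2=3, P3=15, P4=2, P5=1
Average waiting = (0+12+3+15+2+1) / 6 = 33/6 = 5.50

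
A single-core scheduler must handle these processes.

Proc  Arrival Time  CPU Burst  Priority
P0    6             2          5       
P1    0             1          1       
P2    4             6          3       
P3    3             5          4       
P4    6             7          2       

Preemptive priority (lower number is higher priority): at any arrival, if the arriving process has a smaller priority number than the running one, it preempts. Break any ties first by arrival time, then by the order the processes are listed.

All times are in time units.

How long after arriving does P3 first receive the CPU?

Schedule: | P1 0-1 | idle 1-3 | P3 3-4 | P2 4-6 | P4 6-13 | P2 13-17 | P3 17-21 | P0 21-23 |
Completion: P0=23  P1=1  P2=17  P3=21  P4=13
Turnaround (C−A): P0=17  P1=1  P2=13  P3=18  P4=7
Response(P3) = first start − arrival = 3 − 3 = 0

0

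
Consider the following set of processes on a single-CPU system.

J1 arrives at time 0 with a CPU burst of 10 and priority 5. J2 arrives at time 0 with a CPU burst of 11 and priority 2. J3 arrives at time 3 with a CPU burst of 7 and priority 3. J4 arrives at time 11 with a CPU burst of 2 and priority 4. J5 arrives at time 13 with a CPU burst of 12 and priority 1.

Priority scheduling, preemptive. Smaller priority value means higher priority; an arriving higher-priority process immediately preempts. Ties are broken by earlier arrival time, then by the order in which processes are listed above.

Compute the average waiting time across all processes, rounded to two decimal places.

Gantt: | J2 0-11 | J3 11-13 | J5 13-25 | J3 25-30 | J4 30-32 | J1 32-42 |
Completion: J1=42  J2=11  J3=30  J4=32  J5=25
Waiting times: J1=32, J2=0, J3=20, J4=19, J5=0
Average waiting = (32+0+20+19+0) / 5 = 71/5 = 14.20

14.20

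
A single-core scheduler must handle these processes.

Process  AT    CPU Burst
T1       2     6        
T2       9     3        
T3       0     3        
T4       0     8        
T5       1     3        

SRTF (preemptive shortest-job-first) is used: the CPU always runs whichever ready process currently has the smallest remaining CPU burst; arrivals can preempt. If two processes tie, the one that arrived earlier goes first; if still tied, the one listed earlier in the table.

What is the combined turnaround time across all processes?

Schedule: | T3 0-3 | T5 3-6 | T1 6-12 | T2 12-15 | T4 15-23 |
Completion: T1=12  T2=15  T3=3  T4=23  T5=6
Turnaround (C−A): T1=10  T2=6  T3=3  T4=23  T5=5
Turnaround = completion − arrival: T1=10, T2=6, T3=3, T4=23, T5=5
Total turnaround = 10 + 6 + 3 + 23 + 5 = 47

47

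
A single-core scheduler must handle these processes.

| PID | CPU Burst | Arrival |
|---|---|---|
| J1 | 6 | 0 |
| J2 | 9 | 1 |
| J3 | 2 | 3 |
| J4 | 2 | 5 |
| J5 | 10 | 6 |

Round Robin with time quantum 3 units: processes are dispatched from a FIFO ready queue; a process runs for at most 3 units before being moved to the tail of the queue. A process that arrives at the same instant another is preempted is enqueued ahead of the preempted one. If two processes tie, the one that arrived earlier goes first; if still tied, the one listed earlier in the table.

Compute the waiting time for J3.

3

Timeline: | J1 0-3 | J2 3-6 | J3 6-8 | J1 8-11 | J4 11-13 | J5 13-16 | J2 16-19 | J5 19-22 | J2 22-25 | J5 25-29 |
Completion: J1=11  J2=25  J3=8  J4=13  J5=29
Turnaround (C−A): J1=11  J2=24  J3=5  J4=8  J5=23
Waiting(J3) = turnaround − burst = 5 − 2 = 3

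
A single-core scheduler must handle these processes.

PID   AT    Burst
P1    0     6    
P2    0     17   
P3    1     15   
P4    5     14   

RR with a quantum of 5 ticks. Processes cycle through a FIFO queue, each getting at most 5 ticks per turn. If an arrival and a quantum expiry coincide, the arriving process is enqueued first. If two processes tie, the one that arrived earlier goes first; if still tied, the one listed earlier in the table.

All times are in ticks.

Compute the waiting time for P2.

Schedule: | P1 0-5 | P2 5-10 | P3 10-15 | P4 15-20 | P1 20-21 | P2 21-26 | P3 26-31 | P4 31-36 | P2 36-41 | P3 41-46 | P4 46-50 | P2 50-52 |
Completion: P1=21  P2=52  P3=46  P4=50
Turnaround (C−A): P1=21  P2=52  P3=45  P4=45
Waiting(P2) = turnaround − burst = 52 − 17 = 35

35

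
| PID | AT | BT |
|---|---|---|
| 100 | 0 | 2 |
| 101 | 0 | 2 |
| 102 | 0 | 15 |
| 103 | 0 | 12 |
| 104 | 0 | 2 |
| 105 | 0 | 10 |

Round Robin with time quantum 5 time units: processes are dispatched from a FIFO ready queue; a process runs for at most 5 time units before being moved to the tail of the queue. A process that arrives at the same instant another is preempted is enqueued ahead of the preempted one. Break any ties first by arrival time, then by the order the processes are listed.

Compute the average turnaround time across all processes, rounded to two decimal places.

23.67

Timeline: | 100 0-2 | 101 2-4 | 102 4-9 | 103 9-14 | 104 14-16 | 105 16-21 | 102 21-26 | 103 26-31 | 105 31-36 | 102 36-41 | 103 41-43 |
Completion: 100=2  101=4  102=41  103=43  104=16  105=36
Turnaround (C−A): 100=2  101=4  102=41  103=43  104=16  105=36
Turnaround times: 100=2, 101=4, 102=41, 103=43, 104=16, 105=36
Average turnaround = (2+4+41+43+16+36) / 6 = 142/6 = 23.67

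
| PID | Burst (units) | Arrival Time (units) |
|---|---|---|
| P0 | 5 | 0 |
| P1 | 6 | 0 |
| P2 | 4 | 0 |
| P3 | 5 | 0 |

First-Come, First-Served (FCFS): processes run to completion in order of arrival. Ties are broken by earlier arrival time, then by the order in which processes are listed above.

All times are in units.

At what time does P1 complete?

11

Schedule: | P0 0-5 | P1 5-11 | P2 11-15 | P3 15-20 |
Completion: P0=5  P1=11  P2=15  P3=20
Turnaround (C−A): P0=5  P1=11  P2=15  P3=20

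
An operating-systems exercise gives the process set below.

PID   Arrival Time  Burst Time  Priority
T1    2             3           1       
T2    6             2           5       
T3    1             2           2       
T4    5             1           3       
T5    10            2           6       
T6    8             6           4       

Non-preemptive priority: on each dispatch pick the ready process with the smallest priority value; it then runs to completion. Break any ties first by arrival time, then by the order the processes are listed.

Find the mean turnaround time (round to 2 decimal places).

4.17

Timeline: | idle 0-1 | T3 1-3 | T1 3-6 | T4 6-7 | T2 7-9 | T6 9-15 | T5 15-17 |
Completion: T1=6  T2=9  T3=3  T4=7  T5=17  T6=15
Turnaround (C−A): T1=4  T2=3  T3=2  T4=2  T5=7  T6=7
Turnaround times: T1=4, T2=3, T3=2, T4=2, T5=7, T6=7
Average turnaround = (4+3+2+2+7+7) / 6 = 25/6 = 4.17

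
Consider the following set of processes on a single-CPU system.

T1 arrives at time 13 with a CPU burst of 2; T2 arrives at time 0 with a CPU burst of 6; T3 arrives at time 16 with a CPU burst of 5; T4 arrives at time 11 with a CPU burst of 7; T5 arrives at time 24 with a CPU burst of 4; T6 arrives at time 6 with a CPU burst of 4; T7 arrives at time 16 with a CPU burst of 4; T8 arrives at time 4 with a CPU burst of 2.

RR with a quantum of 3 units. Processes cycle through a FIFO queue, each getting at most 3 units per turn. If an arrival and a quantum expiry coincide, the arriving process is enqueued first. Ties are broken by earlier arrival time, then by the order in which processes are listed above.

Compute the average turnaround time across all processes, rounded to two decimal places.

Schedule: | T2 0-6 | T8 6-8 | T6 8-11 | T4 11-14 | T6 14-15 | T1 15-17 | T4 17-20 | T3 20-23 | T7 23-26 | T4 26-27 | T3 27-29 | T5 29-32 | T7 32-33 | T5 33-34 |
Completion: T1=17  T2=6  T3=29  T4=27  T5=34  T6=15  T7=33  T8=8
Turnaround times: T1=4, T2=6, T3=13, T4=16, T5=10, T6=9, T7=17, T8=4
Average turnaround = (4+6+13+16+10+9+17+4) / 8 = 79/8 = 9.88

9.88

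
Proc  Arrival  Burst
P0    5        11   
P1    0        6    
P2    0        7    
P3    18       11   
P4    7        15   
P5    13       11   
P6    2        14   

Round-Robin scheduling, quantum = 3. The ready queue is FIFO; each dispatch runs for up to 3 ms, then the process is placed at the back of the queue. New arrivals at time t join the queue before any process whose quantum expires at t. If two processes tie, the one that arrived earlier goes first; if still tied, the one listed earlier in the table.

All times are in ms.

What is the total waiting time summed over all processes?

271

Schedule: | P1 0-3 | P2 3-6 | P6 6-9 | P1 9-12 | P0 12-15 | P2 15-18 | P4 18-21 | P6 21-24 | P5 24-27 | P0 27-30 | P3 30-33 | P2 33-34 | P4 34-37 | P6 37-40 | P5 40-43 | P0 43-46 | P3 46-49 | P4 49-52 | P6 52-55 | P5 55-58 | P0 58-60 | P3 60-63 | P4 63-66 | P6 66-68 | P5 68-70 | P3 70-72 | P4 72-75 |
Completion: P0=60  P1=12  P2=34  P3=72  P4=75  P5=70  P6=68
Turnaround (C−A): P0=55  P1=12  P2=34  P3=54  P4=68  P5=57  P6=66
Waiting = turnaround − burst: P0=44, P1=6, P2=27, P3=43, P4=53, P5=46, P6=52
Total waiting = 44 + 6 + 27 + 43 + 53 + 46 + 52 = 271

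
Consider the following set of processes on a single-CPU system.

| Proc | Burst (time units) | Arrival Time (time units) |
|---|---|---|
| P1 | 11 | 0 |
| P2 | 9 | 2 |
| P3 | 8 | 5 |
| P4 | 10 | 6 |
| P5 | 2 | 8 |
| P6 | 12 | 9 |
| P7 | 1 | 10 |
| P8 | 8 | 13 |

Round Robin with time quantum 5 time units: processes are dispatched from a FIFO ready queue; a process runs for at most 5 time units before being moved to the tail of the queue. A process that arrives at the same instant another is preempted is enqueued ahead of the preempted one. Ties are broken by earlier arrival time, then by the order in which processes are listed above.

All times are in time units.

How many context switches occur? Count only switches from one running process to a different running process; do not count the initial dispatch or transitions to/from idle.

Gantt: | P1 0-5 | P2 5-10 | P3 10-15 | P1 15-20 | P4 20-25 | P5 25-27 | P6 27-32 | P7 32-33 | P2 33-37 | P8 37-42 | P3 42-45 | P1 45-46 | P4 46-51 | P6 51-56 | P8 56-59 | P6 59-61 |
Completion: P1=46  P2=37  P3=45  P4=51  P5=27  P6=61  P7=33  P8=59

15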